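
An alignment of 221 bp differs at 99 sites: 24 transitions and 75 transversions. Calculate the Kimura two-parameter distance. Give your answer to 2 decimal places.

P = 24/221 ≈ 0.108597 and Q = 75/221 ≈ 0.339367.
Under the Kimura two-parameter model, d = −½ ln(1 − 2P − Q) − ¼ ln(1 − 2Q).
1 − 2P − Q = 0.443439, giving −½ ln(0.443439) = 0.406598.
1 − 2Q = 0.321266, giving −¼ ln(0.321266) = 0.283871.
d = 0.406598 + 0.283871 = 0.690469.

0.69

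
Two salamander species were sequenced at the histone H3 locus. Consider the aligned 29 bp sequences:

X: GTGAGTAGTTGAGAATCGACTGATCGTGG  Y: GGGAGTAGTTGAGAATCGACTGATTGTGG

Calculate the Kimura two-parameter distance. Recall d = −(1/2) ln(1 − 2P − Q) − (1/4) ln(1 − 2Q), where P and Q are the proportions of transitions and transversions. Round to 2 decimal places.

Of 29 sites, 1 differences are transitions and 1 are transversions, so P = 1/29 ≈ 0.034483 and Q = 1/29 ≈ 0.034483.
Under the Kimura two-parameter model, d = −½ ln(1 − 2P − Q) − ¼ ln(1 − 2Q).
1 − 2P − Q = 0.896551, giving −½ ln(0.896551) = 0.054600.
1 − 2Q = 0.931034, giving −¼ ln(0.931034) = 0.017865.
d = 0.054600 + 0.017865 = 0.072465.

0.07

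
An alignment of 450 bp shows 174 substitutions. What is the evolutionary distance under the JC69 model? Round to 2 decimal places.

p = 174/450 ≈ 0.386667.
d = −(3/4) ln(1 − 4p/3) = −0.75 ln(1 − 0.515556) = −0.75 ln(0.484444)
  = −0.75 × (-0.724753) = 0.543565 substitutions/site.

0.54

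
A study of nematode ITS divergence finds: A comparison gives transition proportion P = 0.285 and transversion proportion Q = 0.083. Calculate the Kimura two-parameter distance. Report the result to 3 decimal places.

Under the Kimura two-parameter model, d = −½ ln(1 − 2P − Q) − ¼ ln(1 − 2Q).
1 − 2P − Q = 0.347, giving −½ ln(0.347) = 0.529215.
1 − 2Q = 0.834, giving −¼ ln(0.834) = 0.045380.
d = 0.529215 + 0.045380 = 0.574595.

0.575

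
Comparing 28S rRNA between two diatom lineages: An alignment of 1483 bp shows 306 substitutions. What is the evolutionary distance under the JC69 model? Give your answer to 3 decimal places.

0.241

p = 306/1483 ≈ 0.206339.
d = −(3/4) ln(1 − 4p/3) = −0.75 ln(1 − 0.275119) = −0.75 ln(0.724881)
  = −0.75 × (-0.321748) = 0.241311 substitutions/site.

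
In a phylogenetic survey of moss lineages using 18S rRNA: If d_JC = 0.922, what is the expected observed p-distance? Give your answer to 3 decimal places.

0.531

p = (3/4)(1 − e^(−4d/3)) = 0.75 × (1 − e^(-1.229333)) = 0.75 × (1 − 0.292488) = 0.530634.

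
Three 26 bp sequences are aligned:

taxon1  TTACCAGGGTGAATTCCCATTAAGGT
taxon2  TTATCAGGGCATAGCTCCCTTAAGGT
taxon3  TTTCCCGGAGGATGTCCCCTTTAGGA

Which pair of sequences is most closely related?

taxon1–taxon2: 8/26 differ, p = 0.308, d = 0.396.
taxon1–taxon3: 9/26 differ, p = 0.346, d = 0.464.
taxon2–taxon3: 12/26 differ, p = 0.462, d = 0.717.
The smallest distance is between taxon1 and taxon2.

taxon1 and taxon2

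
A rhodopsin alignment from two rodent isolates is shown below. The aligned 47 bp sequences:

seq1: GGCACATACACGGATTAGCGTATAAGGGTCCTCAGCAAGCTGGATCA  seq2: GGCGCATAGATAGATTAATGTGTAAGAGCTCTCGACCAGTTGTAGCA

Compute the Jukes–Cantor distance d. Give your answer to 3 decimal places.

The sequences differ at 16 of 47 sites, so p = 16/47 ≈ 0.340426.
d = −(3/4) ln(1 − 4p/3) = −0.75 ln(1 − 0.453901) = −0.75 ln(0.546099)
  = −0.75 × (-0.604955) = 0.453716 substitutions/site.

0.454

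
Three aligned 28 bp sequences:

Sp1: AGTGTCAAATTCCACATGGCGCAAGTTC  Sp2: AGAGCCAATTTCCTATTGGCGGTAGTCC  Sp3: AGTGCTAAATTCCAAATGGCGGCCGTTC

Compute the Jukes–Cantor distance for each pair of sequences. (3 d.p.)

d(Sp1,Sp2) = 0.420, d(Sp1,Sp3) = 0.252, d(Sp2,Sp3) = 0.360

Sp1–Sp2: 9/28 sites differ → p ≈ 0.321429, d = −0.75 ln(1 − 0.428572) = 0.419713 ≈ 0.420.
Sp1–Sp3: 6/28 sites differ → p ≈ 0.214286, d = −0.75 ln(1 − 0.285715) = 0.252355 ≈ 0.252.
Sp2–Sp3: 8/28 sites differ → p ≈ 0.285714, d = −0.75 ln(1 − 0.380952) = 0.359679 ≈ 0.360.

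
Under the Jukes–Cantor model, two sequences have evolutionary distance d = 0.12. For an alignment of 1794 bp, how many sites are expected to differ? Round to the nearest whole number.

199

Invert JC69: p = (3/4)(1 − e^(−4d/3)) = 0.75 × (1 − e^(-0.16)) = 0.75 × (1 − 0.852144) = 0.110892.
Expected differing sites = pL ≈ 0.110892 × 1794 = 198.940248 ≈ 199.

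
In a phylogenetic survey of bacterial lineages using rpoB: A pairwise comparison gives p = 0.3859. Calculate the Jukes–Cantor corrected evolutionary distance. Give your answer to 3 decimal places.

0.542

d = −(3/4) ln(1 − 4p/3) = −0.75 ln(1 − 0.514533) = −0.75 ln(0.485467)
  = −0.75 × (-0.722644) = 0.541983 substitutions/site.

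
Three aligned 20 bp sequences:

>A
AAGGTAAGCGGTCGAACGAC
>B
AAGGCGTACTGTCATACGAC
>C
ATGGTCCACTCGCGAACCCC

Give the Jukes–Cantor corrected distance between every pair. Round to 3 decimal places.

d(A,B) = 0.471, d(A,C) = 0.687, d(B,C) = 0.824

A–B: 7/20 sites differ → p = 0.35, d = −0.75 ln(1 − 0.466667) = 0.471457 ≈ 0.471.
A–C: 9/20 sites differ → p = 0.45, d = −0.75 ln(1 − 0.6) = 0.687218 ≈ 0.687.
B–C: 10/20 sites differ → p = 0.5, d = −0.75 ln(1 − 0.666667) = 0.823960 ≈ 0.824.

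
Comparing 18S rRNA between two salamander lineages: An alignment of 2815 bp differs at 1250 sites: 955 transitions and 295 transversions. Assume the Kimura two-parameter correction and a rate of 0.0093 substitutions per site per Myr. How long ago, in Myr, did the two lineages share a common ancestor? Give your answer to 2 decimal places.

P = 955/2815 ≈ 0.339254 and Q = 295/2815 ≈ 0.104796.
Under the Kimura two-parameter model, d = −½ ln(1 − 2P − Q) − ¼ ln(1 − 2Q).
1 − 2P − Q = 0.216696, giving −½ ln(0.216696) = 0.764630.
1 − 2Q = 0.790408, giving −¼ ln(0.790408) = 0.058802.
d = 0.764630 + 0.058802 = 0.823432.
Under a molecular clock d = 2μt, so t = d/(2μ) = 0.823432 / (2 × 0.0093) = 44.27 Myr.

44.27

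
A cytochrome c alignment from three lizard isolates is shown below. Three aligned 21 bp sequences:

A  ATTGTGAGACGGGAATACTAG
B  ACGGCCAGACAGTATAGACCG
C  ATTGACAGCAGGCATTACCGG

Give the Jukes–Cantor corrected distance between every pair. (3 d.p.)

A–B: 12/21 sites differ → p ≈ 0.571429, d = −0.75 ln(1 − 0.761905) = 1.076314 ≈ 1.076.
A–C: 8/21 sites differ → p ≈ 0.380952, d = −0.75 ln(1 − 0.507936) = 0.531860 ≈ 0.532.
B–C: 11/21 sites differ → p ≈ 0.52381, d = −0.75 ln(1 − 0.698413) = 0.899023 ≈ 0.899.

d(A,B) = 1.076, d(A,C) = 0.532, d(B,C) = 0.899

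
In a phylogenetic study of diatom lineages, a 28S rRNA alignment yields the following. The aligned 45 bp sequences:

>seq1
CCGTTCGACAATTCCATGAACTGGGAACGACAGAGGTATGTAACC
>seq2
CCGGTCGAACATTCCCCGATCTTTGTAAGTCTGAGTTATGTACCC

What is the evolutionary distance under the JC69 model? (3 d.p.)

0.402

The sequences differ at 14 of 45 sites, so p = 14/45 ≈ 0.311111.
d = −(3/4) ln(1 − 4p/3) = −0.75 ln(1 − 0.414815) = −0.75 ln(0.585185)
  = −0.75 × (-0.535827) = 0.401870 substitutions/site.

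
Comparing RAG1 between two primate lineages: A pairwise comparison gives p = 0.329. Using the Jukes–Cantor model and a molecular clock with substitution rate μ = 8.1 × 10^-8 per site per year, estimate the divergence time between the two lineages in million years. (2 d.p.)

d = −(3/4) ln(1 − 4p/3) = −0.75 ln(1 − 0.438667) = −0.75 ln(0.561333)
  = −0.75 × (-0.577441) = 0.433081 substitutions/site.
Under a molecular clock d = 2μt, so t = d/(2μ) = 0.433081 / (2 × 8.1 × 10^-8) = 2.67 million years.

2.67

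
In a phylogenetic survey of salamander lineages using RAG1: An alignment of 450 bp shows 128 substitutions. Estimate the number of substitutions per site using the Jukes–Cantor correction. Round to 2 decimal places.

p = 128/450 ≈ 0.284444.
d = −(3/4) ln(1 − 4p/3) = −0.75 ln(1 − 0.379259) = −0.75 ln(0.620741)
  = −0.75 × (-0.476841) = 0.357631 substitutions/site.

0.36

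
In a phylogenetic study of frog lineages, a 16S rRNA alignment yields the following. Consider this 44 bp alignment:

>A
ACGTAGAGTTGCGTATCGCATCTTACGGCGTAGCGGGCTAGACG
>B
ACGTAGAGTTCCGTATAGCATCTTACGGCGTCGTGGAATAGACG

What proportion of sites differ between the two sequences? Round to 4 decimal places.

The sequences differ at 6 of 44 positions (sites 11, 17, 32, 34, 37, 38).
p = 6/44 = 0.136363… ≈ 0.1364 (to 4 d.p.).

0.1364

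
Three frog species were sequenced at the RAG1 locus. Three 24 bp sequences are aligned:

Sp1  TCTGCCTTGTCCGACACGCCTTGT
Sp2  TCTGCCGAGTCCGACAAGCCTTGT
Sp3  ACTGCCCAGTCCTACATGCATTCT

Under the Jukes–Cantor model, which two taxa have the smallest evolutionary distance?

Sp1–Sp2: 3/24 differ, p = 0.125, d = 0.137.
Sp1–Sp3: 7/24 differ, p = 0.292, d = 0.369.
Sp2–Sp3: 6/24 differ, p = 0.250, d = 0.304.
The smallest distance is between Sp1 and Sp2.

Sp1 and Sp2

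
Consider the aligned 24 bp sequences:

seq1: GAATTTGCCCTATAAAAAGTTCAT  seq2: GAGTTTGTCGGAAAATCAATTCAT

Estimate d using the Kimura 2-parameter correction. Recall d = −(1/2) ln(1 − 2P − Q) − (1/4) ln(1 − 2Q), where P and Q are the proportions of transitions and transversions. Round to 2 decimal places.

Of 24 sites, 3 differences are transitions and 5 are transversions, so P = 3/24 = 0.125 and Q = 5/24 ≈ 0.208333.
Under the Kimura two-parameter model, d = −½ ln(1 − 2P − Q) − ¼ ln(1 − 2Q).
1 − 2P − Q = 0.541667, giving −½ ln(0.541667) = 0.306552.
1 − 2Q = 0.583334, giving −¼ ln(0.583334) = 0.134749.
d = 0.306552 + 0.134749 = 0.441301.

0.44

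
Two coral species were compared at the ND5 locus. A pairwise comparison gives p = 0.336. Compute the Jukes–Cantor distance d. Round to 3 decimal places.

d = −(3/4) ln(1 − 4p/3) = −0.75 ln(1 − 0.448) = −0.75 ln(0.552)
  = −0.75 × (-0.594207) = 0.445655 substitutions/site.

0.446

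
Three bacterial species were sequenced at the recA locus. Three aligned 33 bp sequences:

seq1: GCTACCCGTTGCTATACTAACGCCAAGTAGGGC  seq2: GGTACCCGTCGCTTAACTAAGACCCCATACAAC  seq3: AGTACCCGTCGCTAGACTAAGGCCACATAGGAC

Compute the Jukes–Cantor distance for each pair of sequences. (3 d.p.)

seq1–seq2: 12/33 sites differ → p ≈ 0.363636, d = −0.75 ln(1 − 0.484848) = 0.497470 ≈ 0.497.
seq1–seq3: 8/33 sites differ → p ≈ 0.242424, d = −0.75 ln(1 − 0.323232) = 0.292820 ≈ 0.293.
seq2–seq3: 7/33 sites differ → p ≈ 0.212121, d = −0.75 ln(1 − 0.282828) = 0.249330 ≈ 0.249.

d(seq1,seq2) = 0.497, d(seq1,seq3) = 0.293, d(seq2,seq3) = 0.249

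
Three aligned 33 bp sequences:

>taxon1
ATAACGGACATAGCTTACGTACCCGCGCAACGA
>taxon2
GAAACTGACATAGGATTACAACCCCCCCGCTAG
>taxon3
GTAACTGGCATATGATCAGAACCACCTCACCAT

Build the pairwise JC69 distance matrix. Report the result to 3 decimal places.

taxon1–taxon2: 16/33 sites differ → p ≈ 0.484848, d = −0.75 ln(1 − 0.646464) = 0.779827 ≈ 0.780.
taxon1–taxon3: 15/33 sites differ → p ≈ 0.454545, d = −0.75 ln(1 − 0.60606) = 0.698667 ≈ 0.699.
taxon2–taxon3: 10/33 sites differ → p ≈ 0.30303, d = −0.75 ln(1 − 0.40404) = 0.388186 ≈ 0.388.

d(taxon1,taxon2) = 0.780, d(taxon1,taxon3) = 0.699, d(taxon2,taxon3) = 0.388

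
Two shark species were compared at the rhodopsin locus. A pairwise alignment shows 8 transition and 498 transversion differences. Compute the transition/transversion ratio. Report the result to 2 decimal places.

0.02

R = 8/498 = 0.016064… ≈ 0.02 (to 2 d.p.).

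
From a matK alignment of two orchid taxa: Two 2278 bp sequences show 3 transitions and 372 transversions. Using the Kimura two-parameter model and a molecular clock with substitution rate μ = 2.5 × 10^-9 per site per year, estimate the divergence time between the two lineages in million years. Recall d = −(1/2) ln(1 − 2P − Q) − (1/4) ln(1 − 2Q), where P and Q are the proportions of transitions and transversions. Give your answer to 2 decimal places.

P = 3/2278 ≈ 0.001317 and Q = 372/2278 ≈ 0.163301.
Under the Kimura two-parameter model, d = −½ ln(1 − 2P − Q) − ¼ ln(1 − 2Q).
1 − 2P − Q = 0.834065, giving −½ ln(0.834065) = 0.090722.
1 − 2Q = 0.673398, giving −¼ ln(0.673398) = 0.098855.
d = 0.090722 + 0.098855 = 0.189577.
Under a molecular clock d = 2μt, so t = d/(2μ) = 0.189577 / (2 × 2.5 × 10^-9) = 37.92 million years.

37.92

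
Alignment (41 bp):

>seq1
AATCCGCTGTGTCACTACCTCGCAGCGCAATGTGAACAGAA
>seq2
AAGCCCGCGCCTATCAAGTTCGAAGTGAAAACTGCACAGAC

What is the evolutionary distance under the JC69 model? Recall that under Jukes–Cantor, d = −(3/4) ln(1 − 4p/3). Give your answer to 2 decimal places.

The sequences differ at 18 of 41 sites, so p = 18/41 ≈ 0.439024.
d = −(3/4) ln(1 − 4p/3) = −0.75 ln(1 − 0.585365) = −0.75 ln(0.414635)
  = −0.75 × (-0.880357) = 0.660268 substitutions/site.

0.66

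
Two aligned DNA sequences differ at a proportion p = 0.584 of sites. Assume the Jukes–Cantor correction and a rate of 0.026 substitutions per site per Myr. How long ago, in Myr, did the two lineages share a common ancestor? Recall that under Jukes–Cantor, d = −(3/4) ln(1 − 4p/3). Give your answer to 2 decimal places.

21.75

d = −(3/4) ln(1 − 4p/3) = −0.75 ln(1 − 0.778667) = −0.75 ln(0.221333)
  = −0.75 × (-1.508087) = 1.131065 substitutions/site.
Under a molecular clock d = 2μt, so t = d/(2μ) = 1.131065 / (2 × 0.026) = 21.75 Myr.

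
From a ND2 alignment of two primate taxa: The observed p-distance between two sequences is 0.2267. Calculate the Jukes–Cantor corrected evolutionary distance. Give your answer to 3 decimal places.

d = −(3/4) ln(1 − 4p/3) = −0.75 ln(1 − 0.302267) = −0.75 ln(0.697733)
  = −0.75 × (-0.359919) = 0.269939 substitutions/site.

0.270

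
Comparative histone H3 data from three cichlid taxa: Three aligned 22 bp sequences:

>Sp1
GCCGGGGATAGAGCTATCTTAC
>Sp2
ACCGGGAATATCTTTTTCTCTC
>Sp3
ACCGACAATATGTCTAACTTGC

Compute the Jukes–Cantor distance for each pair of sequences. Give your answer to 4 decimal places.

d(Sp1,Sp2) = 0.5913, d(Sp1,Sp3) = 0.5913, d(Sp2,Sp3) = 0.4975

Sp1–Sp2: 9/22 sites differ → p ≈ 0.409091, d = −0.75 ln(1 − 0.545455) = 0.591344 ≈ 0.5913.
Sp1–Sp3: 9/22 sites differ → p ≈ 0.409091, d = −0.75 ln(1 − 0.545455) = 0.591344 ≈ 0.5913.
Sp2–Sp3: 8/22 sites differ → p ≈ 0.363636, d = −0.75 ln(1 − 0.484848) = 0.497470 ≈ 0.4975.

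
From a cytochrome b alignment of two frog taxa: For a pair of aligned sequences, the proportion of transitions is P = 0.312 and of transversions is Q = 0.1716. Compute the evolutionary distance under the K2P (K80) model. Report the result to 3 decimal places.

Under the Kimura two-parameter model, d = −½ ln(1 − 2P − Q) − ¼ ln(1 − 2Q).
1 − 2P − Q = 0.2044, giving −½ ln(0.2044) = 0.793838.
1 − 2Q = 0.6568, giving −¼ ln(0.6568) = 0.105094.
d = 0.793838 + 0.105094 = 0.898932.

0.899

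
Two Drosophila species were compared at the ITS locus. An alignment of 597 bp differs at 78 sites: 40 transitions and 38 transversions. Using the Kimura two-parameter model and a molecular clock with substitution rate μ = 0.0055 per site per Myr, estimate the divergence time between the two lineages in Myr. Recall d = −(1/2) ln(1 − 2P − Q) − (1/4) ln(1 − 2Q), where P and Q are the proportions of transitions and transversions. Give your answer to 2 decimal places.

P = 40/597 ≈ 0.067002 and Q = 38/597 ≈ 0.063652.
Under the Kimura two-parameter model, d = −½ ln(1 − 2P − Q) − ¼ ln(1 − 2Q).
1 − 2P − Q = 0.802344, giving −½ ln(0.802344) = 0.110109.
1 − 2Q = 0.872696, giving −¼ ln(0.872696) = 0.034042.
d = 0.110109 + 0.034042 = 0.144151.
Under a molecular clock d = 2μt, so t = d/(2μ) = 0.144151 / (2 × 0.0055) = 13.10 Myr.

13.10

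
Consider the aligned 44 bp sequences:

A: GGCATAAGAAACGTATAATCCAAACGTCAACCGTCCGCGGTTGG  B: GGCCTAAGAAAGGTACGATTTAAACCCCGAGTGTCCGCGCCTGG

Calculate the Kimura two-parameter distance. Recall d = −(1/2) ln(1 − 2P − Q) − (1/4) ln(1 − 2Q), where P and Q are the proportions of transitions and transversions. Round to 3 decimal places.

Of 44 sites, 8 differences are transitions and 5 are transversions, so P = 8/44 ≈ 0.181818 and Q = 5/44 ≈ 0.113636.
Under the Kimura two-parameter model, d = −½ ln(1 − 2P − Q) − ¼ ln(1 − 2Q).
1 − 2P − Q = 0.522728, giving −½ ln(0.522728) = 0.324347.
1 − 2Q = 0.772728, giving −¼ ln(0.772728) = 0.064457.
d = 0.324347 + 0.064457 = 0.388804.

0.389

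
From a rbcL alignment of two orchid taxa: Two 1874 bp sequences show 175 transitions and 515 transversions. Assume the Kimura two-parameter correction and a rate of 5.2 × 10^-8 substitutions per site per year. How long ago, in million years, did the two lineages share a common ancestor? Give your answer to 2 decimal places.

4.89

P = 175/1874 ≈ 0.093383 and Q = 515/1874 ≈ 0.274813.
Under the Kimura two-parameter model, d = −½ ln(1 − 2P − Q) − ¼ ln(1 − 2Q).
1 − 2P − Q = 0.538421, giving −½ ln(0.538421) = 0.309557.
1 − 2Q = 0.450374, giving −¼ ln(0.450374) = 0.199419.
d = 0.309557 + 0.199419 = 0.508976.
Under a molecular clock d = 2μt, so t = d/(2μ) = 0.508976 / (2 × 5.2 × 10^-8) = 4.89 million years.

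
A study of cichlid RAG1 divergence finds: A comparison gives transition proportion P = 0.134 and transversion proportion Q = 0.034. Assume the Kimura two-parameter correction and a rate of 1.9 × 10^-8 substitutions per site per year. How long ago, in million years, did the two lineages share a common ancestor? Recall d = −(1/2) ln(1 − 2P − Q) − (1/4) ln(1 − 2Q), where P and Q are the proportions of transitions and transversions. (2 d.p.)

Under the Kimura two-parameter model, d = −½ ln(1 − 2P − Q) − ¼ ln(1 − 2Q).
1 − 2P − Q = 0.698, giving −½ ln(0.698) = 0.179768.
1 − 2Q = 0.932, giving −¼ ln(0.932) = 0.017606.
d = 0.179768 + 0.017606 = 0.197374.
Under a molecular clock d = 2μt, so t = d/(2μ) = 0.197374 / (2 × 1.9 × 10^-8) = 5.19 million years.

5.19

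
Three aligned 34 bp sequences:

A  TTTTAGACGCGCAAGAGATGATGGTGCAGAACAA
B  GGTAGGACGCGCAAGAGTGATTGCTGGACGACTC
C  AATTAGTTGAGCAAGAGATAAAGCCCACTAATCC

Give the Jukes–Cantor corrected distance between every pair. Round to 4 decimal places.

d(A,B) = 0.5972, d(A,C) = 0.7405, d(B,C) = 1.0252

A–B: 14/34 sites differ → p ≈ 0.411765, d = −0.75 ln(1 − 0.54902) = 0.597249 ≈ 0.5972.
A–C: 16/34 sites differ → p ≈ 0.470588, d = −0.75 ln(1 − 0.627451) = 0.740540 ≈ 0.7405.
B–C: 19/34 sites differ → p ≈ 0.558824, d = −0.75 ln(1 − 0.745099) = 1.025160 ≈ 1.0252.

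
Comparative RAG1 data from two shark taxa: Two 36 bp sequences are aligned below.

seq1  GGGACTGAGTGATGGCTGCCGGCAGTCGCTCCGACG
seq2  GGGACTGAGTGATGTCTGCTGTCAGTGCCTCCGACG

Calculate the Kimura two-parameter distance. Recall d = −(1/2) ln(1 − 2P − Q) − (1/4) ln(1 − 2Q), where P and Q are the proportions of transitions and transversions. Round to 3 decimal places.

Of 36 sites, 1 differences are transitions and 4 are transversions, so P = 1/36 ≈ 0.027778 and Q = 4/36 ≈ 0.111111.
Under the Kimura two-parameter model, d = −½ ln(1 − 2P − Q) − ¼ ln(1 − 2Q).
1 − 2P − Q = 0.833333, giving −½ ln(0.833333) = 0.091161.
1 − 2Q = 0.777778, giving −¼ ln(0.777778) = 0.062829.
d = 0.091161 + 0.062829 = 0.153990.

0.154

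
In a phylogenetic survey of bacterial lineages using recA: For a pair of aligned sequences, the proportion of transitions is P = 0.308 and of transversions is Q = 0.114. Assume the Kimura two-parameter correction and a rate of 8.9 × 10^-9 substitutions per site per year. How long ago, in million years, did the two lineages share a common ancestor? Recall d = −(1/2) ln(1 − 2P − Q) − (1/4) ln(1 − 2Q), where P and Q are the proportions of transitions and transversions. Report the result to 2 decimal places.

40.41

Under the Kimura two-parameter model, d = −½ ln(1 − 2P − Q) − ¼ ln(1 − 2Q).
1 − 2P − Q = 0.27, giving −½ ln(0.27) = 0.654667.
1 − 2Q = 0.772, giving −¼ ln(0.772) = 0.064693.
d = 0.654667 + 0.064693 = 0.719360.
Under a molecular clock d = 2μt, so t = d/(2μ) = 0.719360 / (2 × 8.9 × 10^-9) = 40.41 million years.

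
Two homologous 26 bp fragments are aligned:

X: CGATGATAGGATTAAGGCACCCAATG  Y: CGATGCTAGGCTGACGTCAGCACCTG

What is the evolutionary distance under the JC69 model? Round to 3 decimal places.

0.464

The sequences differ at 9 of 26 sites (6, 11, 13, 15, 17, 20, 22, 23, 24), so p = 9/26 ≈ 0.346154.
d = −(3/4) ln(1 − 4p/3) = −0.75 ln(1 − 0.461539) = −0.75 ln(0.538461)
  = −0.75 × (-0.619040) = 0.464280 substitutions/site.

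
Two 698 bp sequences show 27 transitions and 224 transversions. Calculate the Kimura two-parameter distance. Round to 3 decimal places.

0.511

P = 27/698 ≈ 0.038682 and Q = 224/698 ≈ 0.320917.
Under the Kimura two-parameter model, d = −½ ln(1 − 2P − Q) − ¼ ln(1 − 2Q).
1 − 2P − Q = 0.601719, giving −½ ln(0.601719) = 0.253982.
1 − 2Q = 0.358166, giving −¼ ln(0.358166) = 0.256690.
d = 0.253982 + 0.256690 = 0.510672.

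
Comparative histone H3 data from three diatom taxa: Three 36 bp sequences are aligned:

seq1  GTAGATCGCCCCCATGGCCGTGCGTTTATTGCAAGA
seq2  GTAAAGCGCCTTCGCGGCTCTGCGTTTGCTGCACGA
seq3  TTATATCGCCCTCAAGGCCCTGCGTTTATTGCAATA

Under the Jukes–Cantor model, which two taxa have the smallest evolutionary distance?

seq1 and seq3

seq1–seq2: 11/36 differ, p = 0.306, d = 0.392.
seq1–seq3: 6/36 differ, p = 0.167, d = 0.188.
seq2–seq3: 11/36 differ, p = 0.306, d = 0.392.
The smallest distance is between seq1 and seq3.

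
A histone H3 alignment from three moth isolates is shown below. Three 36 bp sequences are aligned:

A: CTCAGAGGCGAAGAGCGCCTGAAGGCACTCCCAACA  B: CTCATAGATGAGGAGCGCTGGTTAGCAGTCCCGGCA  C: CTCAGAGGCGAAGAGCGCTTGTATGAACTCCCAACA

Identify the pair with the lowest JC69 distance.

A–B: 12/36 differ, p = 0.333, d = 0.441.
A–C: 4/36 differ, p = 0.111, d = 0.120.
B–C: 11/36 differ, p = 0.306, d = 0.392.
The smallest distance is between A and C.

A and C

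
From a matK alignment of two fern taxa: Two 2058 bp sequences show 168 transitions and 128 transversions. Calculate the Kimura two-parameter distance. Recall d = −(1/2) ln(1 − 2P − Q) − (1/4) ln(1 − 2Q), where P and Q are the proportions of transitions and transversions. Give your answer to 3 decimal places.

0.161

P = 168/2058 ≈ 0.081633 and Q = 128/2058 ≈ 0.062196.
Under the Kimura two-parameter model, d = −½ ln(1 − 2P − Q) − ¼ ln(1 − 2Q).
1 − 2P − Q = 0.774538, giving −½ ln(0.774538) = 0.127744.
1 − 2Q = 0.875608, giving −¼ ln(0.875608) = 0.033209.
d = 0.127744 + 0.033209 = 0.160953.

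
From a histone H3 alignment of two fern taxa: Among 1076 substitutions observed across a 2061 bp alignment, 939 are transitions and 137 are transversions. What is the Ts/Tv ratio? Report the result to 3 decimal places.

6.854

R = 939/137 = 6.854014… ≈ 6.854 (to 3 d.p.).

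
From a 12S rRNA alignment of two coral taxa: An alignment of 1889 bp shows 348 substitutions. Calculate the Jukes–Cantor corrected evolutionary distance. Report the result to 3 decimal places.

p = 348/1889 ≈ 0.184224.
d = −(3/4) ln(1 − 4p/3) = −0.75 ln(1 − 0.245632) = −0.75 ln(0.754368)
  = −0.75 × (-0.281875) = 0.211406 substitutions/site.

0.211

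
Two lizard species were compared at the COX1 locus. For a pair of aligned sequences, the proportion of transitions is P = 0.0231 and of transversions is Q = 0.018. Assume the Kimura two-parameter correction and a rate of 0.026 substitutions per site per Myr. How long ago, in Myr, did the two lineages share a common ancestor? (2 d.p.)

0.81

Under the Kimura two-parameter model, d = −½ ln(1 − 2P − Q) − ¼ ln(1 − 2Q).
1 − 2P − Q = 0.9358, giving −½ ln(0.9358) = 0.033177.
1 − 2Q = 0.964, giving −¼ ln(0.964) = 0.009166.
d = 0.033177 + 0.009166 = 0.042343.
Under a molecular clock d = 2μt, so t = d/(2μ) = 0.042343 / (2 × 0.026) = 0.81 Myr.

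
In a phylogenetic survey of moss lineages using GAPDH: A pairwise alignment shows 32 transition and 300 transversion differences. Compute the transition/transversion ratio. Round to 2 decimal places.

0.11

R = 32/300 = 0.106666… ≈ 0.11 (to 2 d.p.).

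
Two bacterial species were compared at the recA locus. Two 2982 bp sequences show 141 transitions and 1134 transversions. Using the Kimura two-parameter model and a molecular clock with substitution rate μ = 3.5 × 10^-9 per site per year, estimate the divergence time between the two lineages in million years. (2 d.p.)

97.06

P = 141/2982 ≈ 0.047284 and Q = 1134/2982 ≈ 0.380282.
Under the Kimura two-parameter model, d = −½ ln(1 − 2P − Q) − ¼ ln(1 − 2Q).
1 − 2P − Q = 0.52515, giving −½ ln(0.52515) = 0.322036.
1 − 2Q = 0.239436, giving −¼ ln(0.239436) = 0.357367.
d = 0.322036 + 0.357367 = 0.679403.
Under a molecular clock d = 2μt, so t = d/(2μ) = 0.679403 / (2 × 3.5 × 10^-9) = 97.06 million years.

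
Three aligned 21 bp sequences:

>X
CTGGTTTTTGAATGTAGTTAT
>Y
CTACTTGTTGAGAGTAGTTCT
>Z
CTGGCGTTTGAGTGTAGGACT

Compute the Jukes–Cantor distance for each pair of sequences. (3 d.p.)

d(X,Y) = 0.360, d(X,Z) = 0.360, d(Y,Z) = 0.532

X–Y: 6/21 sites differ → p ≈ 0.285714, d = −0.75 ln(1 − 0.380952) = 0.359679 ≈ 0.360.
X–Z: 6/21 sites differ → p ≈ 0.285714, d = −0.75 ln(1 − 0.380952) = 0.359679 ≈ 0.360.
Y–Z: 8/21 sites differ → p ≈ 0.380952, d = −0.75 ln(1 − 0.507936) = 0.531860 ≈ 0.532.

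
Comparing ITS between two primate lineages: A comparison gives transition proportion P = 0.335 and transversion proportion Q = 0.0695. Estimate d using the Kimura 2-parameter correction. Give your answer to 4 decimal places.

0.7100

Under the Kimura two-parameter model, d = −½ ln(1 − 2P − Q) − ¼ ln(1 − 2Q).
1 − 2P − Q = 0.2605, giving −½ ln(0.2605) = 0.672576.
1 − 2Q = 0.861, giving −¼ ln(0.861) = 0.037415.
d = 0.672576 + 0.037415 = 0.709991.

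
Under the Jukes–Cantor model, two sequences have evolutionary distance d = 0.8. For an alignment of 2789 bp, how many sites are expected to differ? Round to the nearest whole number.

Invert JC69: p = (3/4)(1 − e^(−4d/3)) = 0.75 × (1 − e^(-1.066667)) = 0.75 × (1 − 0.344154) = 0.491885.
Expected differing sites = pL ≈ 0.491885 × 2789 = 1371.867265 ≈ 1372.

1372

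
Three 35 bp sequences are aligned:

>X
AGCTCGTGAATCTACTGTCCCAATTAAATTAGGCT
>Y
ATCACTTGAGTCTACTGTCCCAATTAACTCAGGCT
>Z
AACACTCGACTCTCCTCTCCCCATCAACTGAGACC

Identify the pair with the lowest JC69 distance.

X and Y

X–Y: 6/35 differ, p = 0.171, d = 0.195.
X–Z: 13/35 differ, p = 0.371, d = 0.513.
Y–Z: 10/35 differ, p = 0.286, d = 0.360.
The smallest distance is between X and Y.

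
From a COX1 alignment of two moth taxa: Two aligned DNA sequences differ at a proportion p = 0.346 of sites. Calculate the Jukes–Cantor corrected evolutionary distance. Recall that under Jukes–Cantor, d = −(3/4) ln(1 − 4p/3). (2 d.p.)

d = −(3/4) ln(1 − 4p/3) = −0.75 ln(1 − 0.461333) = −0.75 ln(0.538667)
  = −0.75 × (-0.618658) = 0.463994 substitutions/site.

0.46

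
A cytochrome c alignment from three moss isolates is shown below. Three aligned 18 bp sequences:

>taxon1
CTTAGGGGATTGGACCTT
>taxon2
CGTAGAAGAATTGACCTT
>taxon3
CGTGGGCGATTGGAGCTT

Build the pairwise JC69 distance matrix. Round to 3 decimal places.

d(taxon1,taxon2) = 0.347, d(taxon1,taxon3) = 0.264, d(taxon2,taxon3) = 0.441

taxon1–taxon2: 5/18 sites differ → p ≈ 0.277778, d = −0.75 ln(1 − 0.370371) = 0.346968 ≈ 0.347.
taxon1–taxon3: 4/18 sites differ → p ≈ 0.222222, d = −0.75 ln(1 − 0.296296) = 0.263548 ≈ 0.264.
taxon2–taxon3: 6/18 sites differ → p ≈ 0.333333, d = −0.75 ln(1 − 0.444444) = 0.440839 ≈ 0.441.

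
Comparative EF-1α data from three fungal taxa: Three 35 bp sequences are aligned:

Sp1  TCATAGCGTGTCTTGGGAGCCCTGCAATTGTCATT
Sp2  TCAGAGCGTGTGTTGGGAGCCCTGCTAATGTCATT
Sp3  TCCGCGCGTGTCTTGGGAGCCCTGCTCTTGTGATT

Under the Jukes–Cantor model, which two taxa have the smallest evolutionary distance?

Sp1–Sp2: 4/35 differ, p = 0.114, d = 0.124.
Sp1–Sp3: 6/35 differ, p = 0.171, d = 0.195.
Sp2–Sp3: 6/35 differ, p = 0.171, d = 0.195.
The smallest distance is between Sp1 and Sp2.

Sp1 and Sp2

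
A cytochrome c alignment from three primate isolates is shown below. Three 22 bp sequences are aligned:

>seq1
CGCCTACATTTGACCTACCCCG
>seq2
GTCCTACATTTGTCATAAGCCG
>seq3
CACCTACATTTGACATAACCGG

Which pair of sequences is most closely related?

seq1–seq2: 6/22 differ, p = 0.273, d = 0.339.
seq1–seq3: 4/22 differ, p = 0.182, d = 0.208.
seq2–seq3: 5/22 differ, p = 0.227, d = 0.271.
The smallest distance is between seq1 and seq3.

seq1 and seq3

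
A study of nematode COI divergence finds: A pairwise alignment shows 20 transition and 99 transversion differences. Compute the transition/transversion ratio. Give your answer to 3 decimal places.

0.202

R = 20/99 = 0.202020… ≈ 0.202 (to 3 d.p.).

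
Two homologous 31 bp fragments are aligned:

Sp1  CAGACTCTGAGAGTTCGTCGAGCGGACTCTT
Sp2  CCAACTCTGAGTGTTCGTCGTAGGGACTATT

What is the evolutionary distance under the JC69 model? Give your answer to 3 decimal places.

0.269

The sequences differ at 7 of 31 sites (2, 3, 12, 21, 22, 23, 29), so p = 7/31 ≈ 0.225806.
d = −(3/4) ln(1 − 4p/3) = −0.75 ln(1 − 0.301075) = −0.75 ln(0.698925)
  = −0.75 × (-0.358212) = 0.268659 substitutions/site.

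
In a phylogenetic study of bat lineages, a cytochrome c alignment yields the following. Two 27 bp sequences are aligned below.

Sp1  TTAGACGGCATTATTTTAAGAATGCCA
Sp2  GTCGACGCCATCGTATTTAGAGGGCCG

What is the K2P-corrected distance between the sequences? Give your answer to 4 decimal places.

Of 27 sites, 4 differences are transitions and 6 are transversions, so P = 4/27 ≈ 0.148148 and Q = 6/27 ≈ 0.222222.
Under the Kimura two-parameter model, d = −½ ln(1 − 2P − Q) − ¼ ln(1 − 2Q).
1 − 2P − Q = 0.481482, giving −½ ln(0.481482) = 0.365443.
1 − 2Q = 0.555556, giving −¼ ln(0.555556) = 0.146946.
d = 0.365443 + 0.146946 = 0.512389.

0.5124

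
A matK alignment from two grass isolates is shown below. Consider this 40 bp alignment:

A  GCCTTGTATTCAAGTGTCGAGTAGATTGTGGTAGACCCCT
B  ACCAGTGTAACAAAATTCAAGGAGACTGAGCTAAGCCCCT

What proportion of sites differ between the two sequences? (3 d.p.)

The sequences differ at 18 of 40 positions.
p = 18/40 = 0.450.

0.450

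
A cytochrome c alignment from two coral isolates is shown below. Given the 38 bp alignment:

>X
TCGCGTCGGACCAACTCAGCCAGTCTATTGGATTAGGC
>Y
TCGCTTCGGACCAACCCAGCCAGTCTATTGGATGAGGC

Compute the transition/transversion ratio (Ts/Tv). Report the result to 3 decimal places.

0.500

Transitions are A↔G and C↔T; transversions are all other mismatches.
Transitions: 1. Transversions: 2.
R = 1/2 = 0.500.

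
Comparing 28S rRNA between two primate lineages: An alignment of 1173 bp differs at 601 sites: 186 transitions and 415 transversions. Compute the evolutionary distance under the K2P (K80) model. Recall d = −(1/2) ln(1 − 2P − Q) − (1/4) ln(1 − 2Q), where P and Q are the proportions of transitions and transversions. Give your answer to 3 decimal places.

P = 186/1173 ≈ 0.158568 and Q = 415/1173 ≈ 0.353794.
Under the Kimura two-parameter model, d = −½ ln(1 − 2P − Q) − ¼ ln(1 − 2Q).
1 − 2P − Q = 0.32907, giving −½ ln(0.32907) = 0.555742.
1 − 2Q = 0.292412, giving −¼ ln(0.292412) = 0.307398.
d = 0.555742 + 0.307398 = 0.863140.

0.863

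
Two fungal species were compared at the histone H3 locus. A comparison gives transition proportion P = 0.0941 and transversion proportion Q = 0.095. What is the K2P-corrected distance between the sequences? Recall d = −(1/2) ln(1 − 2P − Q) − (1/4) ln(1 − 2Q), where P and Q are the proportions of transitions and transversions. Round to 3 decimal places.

0.219

Under the Kimura two-parameter model, d = −½ ln(1 − 2P − Q) − ¼ ln(1 − 2Q).
1 − 2P − Q = 0.7168, giving −½ ln(0.7168) = 0.166479.
1 − 2Q = 0.81, giving −¼ ln(0.81) = 0.052680.
d = 0.166479 + 0.052680 = 0.219159.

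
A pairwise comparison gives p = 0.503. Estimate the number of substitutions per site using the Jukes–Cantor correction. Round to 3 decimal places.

d = −(3/4) ln(1 − 4p/3) = −0.75 ln(1 − 0.670667) = −0.75 ln(0.329333)
  = −0.75 × (-1.110686) = 0.833015 substitutions/site.

0.833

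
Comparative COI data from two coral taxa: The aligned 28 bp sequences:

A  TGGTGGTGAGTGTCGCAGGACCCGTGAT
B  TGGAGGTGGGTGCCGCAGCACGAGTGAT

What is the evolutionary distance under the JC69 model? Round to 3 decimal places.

0.252

The sequences differ at 6 of 28 sites (4, 9, 13, 19, 22, 23), so p = 6/28 ≈ 0.214286.
d = −(3/4) ln(1 − 4p/3) = −0.75 ln(1 − 0.285715) = −0.75 ln(0.714285)
  = −0.75 × (-0.336473) = 0.252355 substitutions/site.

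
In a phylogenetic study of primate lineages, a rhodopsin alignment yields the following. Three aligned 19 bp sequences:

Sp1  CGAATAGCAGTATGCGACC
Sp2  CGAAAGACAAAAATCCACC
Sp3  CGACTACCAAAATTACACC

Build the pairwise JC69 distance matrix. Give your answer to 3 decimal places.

d(Sp1,Sp2) = 0.618, d(Sp1,Sp3) = 0.507, d(Sp2,Sp3) = 0.410

Sp1–Sp2: 8/19 sites differ → p ≈ 0.421053, d = −0.75 ln(1 − 0.561404) = 0.618132 ≈ 0.618.
Sp1–Sp3: 7/19 sites differ → p ≈ 0.368421, d = −0.75 ln(1 − 0.491228) = 0.506816 ≈ 0.507.
Sp2–Sp3: 6/19 sites differ → p ≈ 0.315789, d = −0.75 ln(1 − 0.421052) = 0.409907 ≈ 0.410.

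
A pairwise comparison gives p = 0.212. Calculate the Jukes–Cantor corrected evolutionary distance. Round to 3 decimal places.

d = −(3/4) ln(1 − 4p/3) = −0.75 ln(1 − 0.282667) = −0.75 ln(0.717333)
  = −0.75 × (-0.332215) = 0.249161 substitutions/site.

0.249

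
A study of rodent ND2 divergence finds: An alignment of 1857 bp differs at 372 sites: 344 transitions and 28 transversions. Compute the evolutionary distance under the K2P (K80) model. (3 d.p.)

P = 344/1857 ≈ 0.185245 and Q = 28/1857 ≈ 0.015078.
Under the Kimura two-parameter model, d = −½ ln(1 − 2P − Q) − ¼ ln(1 − 2Q).
1 − 2P − Q = 0.614432, giving −½ ln(0.614432) = 0.243529.
1 − 2Q = 0.969844, giving −¼ ln(0.969844) = 0.007655.
d = 0.243529 + 0.007655 = 0.251184.

0.251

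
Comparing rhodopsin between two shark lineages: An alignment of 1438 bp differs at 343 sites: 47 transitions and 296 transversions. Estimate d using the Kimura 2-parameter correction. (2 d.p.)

P = 47/1438 ≈ 0.032684 and Q = 296/1438 ≈ 0.205841.
Under the Kimura two-parameter model, d = −½ ln(1 − 2P − Q) − ¼ ln(1 − 2Q).
1 − 2P − Q = 0.728791, giving −½ ln(0.728791) = 0.158184.
1 − 2Q = 0.588318, giving −¼ ln(0.588318) = 0.132622.
d = 0.158184 + 0.132622 = 0.290806.

0.29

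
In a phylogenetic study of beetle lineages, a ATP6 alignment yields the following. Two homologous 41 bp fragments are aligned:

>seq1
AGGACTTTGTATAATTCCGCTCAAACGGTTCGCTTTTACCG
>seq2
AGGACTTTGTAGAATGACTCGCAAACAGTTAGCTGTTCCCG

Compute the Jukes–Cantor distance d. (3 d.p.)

0.260

The sequences differ at 9 of 41 sites (12, 16, 17, 19, 21, 27, 31, 35, 38), so p = 9/41 ≈ 0.219512.
d = −(3/4) ln(1 − 4p/3) = −0.75 ln(1 − 0.292683) = −0.75 ln(0.707317)
  = −0.75 × (-0.346276) = 0.259707 substitutions/site.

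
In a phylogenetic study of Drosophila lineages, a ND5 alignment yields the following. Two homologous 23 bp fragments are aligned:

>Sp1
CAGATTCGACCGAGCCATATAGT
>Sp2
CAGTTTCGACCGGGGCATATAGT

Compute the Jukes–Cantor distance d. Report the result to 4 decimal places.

0.1433

The sequences differ at 3 of 23 sites (4, 13, 15), so p = 3/23 ≈ 0.130435.
d = −(3/4) ln(1 − 4p/3) = −0.75 ln(1 − 0.173913) = −0.75 ln(0.826087)
  = −0.75 × (-0.191055) = 0.143291 substitutions/site.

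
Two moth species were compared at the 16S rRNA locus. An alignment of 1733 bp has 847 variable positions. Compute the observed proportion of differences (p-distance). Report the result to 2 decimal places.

0.49

p = 847/1733 = 0.488747… ≈ 0.49 (to 2 d.p.).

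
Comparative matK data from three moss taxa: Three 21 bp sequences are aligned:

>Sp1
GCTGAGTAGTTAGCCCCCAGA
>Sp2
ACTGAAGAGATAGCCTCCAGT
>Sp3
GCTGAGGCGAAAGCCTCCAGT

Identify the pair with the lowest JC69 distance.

Sp2 and Sp3

Sp1–Sp2: 6/21 differ, p = 0.286, d = 0.360.
Sp1–Sp3: 6/21 differ, p = 0.286, d = 0.360.
Sp2–Sp3: 4/21 differ, p = 0.190, d = 0.220.
The smallest distance is between Sp2 and Sp3.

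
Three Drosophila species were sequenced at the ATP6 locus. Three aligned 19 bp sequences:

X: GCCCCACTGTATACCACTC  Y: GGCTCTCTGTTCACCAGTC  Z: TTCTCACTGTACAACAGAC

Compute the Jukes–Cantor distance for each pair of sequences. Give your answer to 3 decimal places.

X–Y: 6/19 sites differ → p ≈ 0.315789, d = −0.75 ln(1 − 0.421052) = 0.409907 ≈ 0.410.
X–Z: 7/19 sites differ → p ≈ 0.368421, d = −0.75 ln(1 − 0.491228) = 0.506816 ≈ 0.507.
Y–Z: 6/19 sites differ → p ≈ 0.315789, d = −0.75 ln(1 − 0.421052) = 0.409907 ≈ 0.410.

d(X,Y) = 0.410, d(X,Z) = 0.507, d(Y,Z) = 0.410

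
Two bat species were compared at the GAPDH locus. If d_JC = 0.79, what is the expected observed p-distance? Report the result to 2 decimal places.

0.49

p = (3/4)(1 − e^(−4d/3)) = 0.75 × (1 − e^(-1.053333)) = 0.75 × (1 − 0.348773) = 0.488420.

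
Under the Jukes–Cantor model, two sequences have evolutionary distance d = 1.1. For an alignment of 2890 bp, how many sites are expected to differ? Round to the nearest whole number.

1667

Invert JC69: p = (3/4)(1 − e^(−4d/3)) = 0.75 × (1 − e^(-1.466667)) = 0.75 × (1 − 0.230693) = 0.576980.
Expected differing sites = pL ≈ 0.576980 × 2890 = 1667.4722 ≈ 1667.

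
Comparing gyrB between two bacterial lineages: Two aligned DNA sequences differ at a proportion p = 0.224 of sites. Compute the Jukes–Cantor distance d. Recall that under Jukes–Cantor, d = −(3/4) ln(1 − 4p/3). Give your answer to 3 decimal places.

0.266

d = −(3/4) ln(1 − 4p/3) = −0.75 ln(1 − 0.298667) = −0.75 ln(0.701333)
  = −0.75 × (-0.354772) = 0.266079 substitutions/site.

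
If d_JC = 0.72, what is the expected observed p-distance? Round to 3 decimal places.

0.463

p = (3/4)(1 − e^(−4d/3)) = 0.75 × (1 − e^(-0.96)) = 0.75 × (1 − 0.382893) = 0.462830.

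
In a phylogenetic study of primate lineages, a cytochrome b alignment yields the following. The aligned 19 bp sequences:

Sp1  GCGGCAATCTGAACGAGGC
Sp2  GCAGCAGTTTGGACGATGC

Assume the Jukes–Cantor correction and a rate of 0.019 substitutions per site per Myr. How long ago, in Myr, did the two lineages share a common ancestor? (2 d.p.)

8.53

The sequences differ at 5 of 19 sites (3, 7, 9, 12, 17), so p = 5/19 ≈ 0.263158.
d = −(3/4) ln(1 − 4p/3) = −0.75 ln(1 − 0.350877) = −0.75 ln(0.649123)
  = −0.75 × (-0.432133) = 0.324100 substitutions/site.
Under a molecular clock d = 2μt, so t = d/(2μ) = 0.324100 / (2 × 0.019) = 8.53 Myr.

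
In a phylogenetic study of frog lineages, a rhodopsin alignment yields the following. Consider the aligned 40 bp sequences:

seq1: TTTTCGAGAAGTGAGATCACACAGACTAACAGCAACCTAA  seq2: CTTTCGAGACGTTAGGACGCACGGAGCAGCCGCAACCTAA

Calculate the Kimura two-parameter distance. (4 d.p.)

0.3486

Of 40 sites, 6 differences are transitions and 5 are transversions, so P = 6/40 = 0.15 and Q = 5/40 = 0.125.
Under the Kimura two-parameter model, d = −½ ln(1 − 2P − Q) − ¼ ln(1 − 2Q).
1 − 2P − Q = 0.575, giving −½ ln(0.575) = 0.276693.
1 − 2Q = 0.75, giving −¼ ln(0.75) = 0.071921.
d = 0.276693 + 0.071921 = 0.348614.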